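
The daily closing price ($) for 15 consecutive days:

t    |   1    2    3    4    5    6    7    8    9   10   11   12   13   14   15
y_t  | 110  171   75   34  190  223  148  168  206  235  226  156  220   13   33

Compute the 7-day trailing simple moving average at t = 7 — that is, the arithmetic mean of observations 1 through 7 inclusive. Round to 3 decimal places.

135.857

Sum of periods 1–7: 110 + 171 + 75 + 34 + 190 + 223 + 148 = 951
Divide by 7: 951 / 7 = 135.857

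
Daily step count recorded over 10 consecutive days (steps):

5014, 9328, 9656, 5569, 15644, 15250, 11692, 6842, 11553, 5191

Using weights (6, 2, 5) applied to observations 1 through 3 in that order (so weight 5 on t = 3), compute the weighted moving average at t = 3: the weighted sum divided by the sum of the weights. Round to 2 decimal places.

Weighted sum: 6·5014 + 2·9328 + 5·9656 = 30084 + 18656 + 48280 = 97020
Weight total: 6 + 2 + 5 = 13
WMA = 97020 / 13 = 7463.08

7463.08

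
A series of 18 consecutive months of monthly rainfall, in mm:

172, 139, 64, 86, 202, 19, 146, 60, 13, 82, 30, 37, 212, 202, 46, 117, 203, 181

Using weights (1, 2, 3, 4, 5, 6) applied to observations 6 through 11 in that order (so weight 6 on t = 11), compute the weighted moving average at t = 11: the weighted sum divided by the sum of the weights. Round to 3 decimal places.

53.952

Weighted sum: 1·19 + 2·146 + 3·60 + 4·13 + 5·82 + 6·30 = 19 + 292 + 180 + 52 + 410 + 180 = 1133
Weight total: 1 + 2 + 3 + 4 + 5 + 6 = 21
WMA = 1133 / 21 = 53.952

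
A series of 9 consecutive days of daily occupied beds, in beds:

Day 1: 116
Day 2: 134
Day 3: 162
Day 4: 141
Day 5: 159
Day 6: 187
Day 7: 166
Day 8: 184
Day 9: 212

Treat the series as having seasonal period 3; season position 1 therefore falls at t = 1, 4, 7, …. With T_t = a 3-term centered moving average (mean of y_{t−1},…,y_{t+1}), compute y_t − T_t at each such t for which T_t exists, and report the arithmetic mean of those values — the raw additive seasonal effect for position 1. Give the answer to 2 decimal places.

-13.00

Season position 1 occurs at t = 4, 7 (where T_t is defined).
t=4: T_4 = 154.0000; y_4 − T_4 = 141 − 154.0000 = -13.0000
t=7: T_7 = 179.0000; y_7 − T_7 = 166 − 179.0000 = -13.0000
Mean deviation: (-13.0000 + -13.0000) / 2 = -13.00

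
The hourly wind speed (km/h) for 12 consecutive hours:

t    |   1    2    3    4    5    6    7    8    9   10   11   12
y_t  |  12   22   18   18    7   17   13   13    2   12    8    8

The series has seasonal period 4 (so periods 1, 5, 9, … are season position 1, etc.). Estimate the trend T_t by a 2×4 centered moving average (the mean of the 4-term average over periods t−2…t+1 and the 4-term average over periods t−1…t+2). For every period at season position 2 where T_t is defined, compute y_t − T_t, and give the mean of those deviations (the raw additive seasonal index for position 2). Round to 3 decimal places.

3.875

Season position 2 occurs at t = 6, 10 (where T_t is defined).
t=6: T_6 = 13.12500; y_6 − T_6 = 17 − 13.12500 = 3.87500
t=10: T_10 = 8.12500; y_10 − T_10 = 12 − 8.12500 = 3.87500
Mean deviation: (3.87500 + 3.87500) / 2 = 3.875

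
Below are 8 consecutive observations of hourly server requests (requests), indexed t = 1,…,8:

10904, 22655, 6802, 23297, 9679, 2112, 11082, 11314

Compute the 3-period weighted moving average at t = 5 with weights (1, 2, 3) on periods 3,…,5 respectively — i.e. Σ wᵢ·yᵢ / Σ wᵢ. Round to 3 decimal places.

13738.833

Weighted sum: 1·6802 + 2·23297 + 3·9679 = 6802 + 46594 + 29037 = 82433
Weight total: 1 + 2 + 3 = 6
WMA = 82433 / 6 = 13738.833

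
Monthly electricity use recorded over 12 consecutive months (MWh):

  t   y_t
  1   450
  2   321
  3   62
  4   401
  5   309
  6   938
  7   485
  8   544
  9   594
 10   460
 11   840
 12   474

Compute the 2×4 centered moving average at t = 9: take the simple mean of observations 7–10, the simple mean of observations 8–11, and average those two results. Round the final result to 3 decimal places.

Sum over 7–10: 485 + 544 + 594 + 460 = 2083
Sum over 8–11: 544 + 594 + 460 + 840 = 2438
CMA at t=9 = (2083 + 2438) / (2·4) = 4521 / 8 = 565.125

565.125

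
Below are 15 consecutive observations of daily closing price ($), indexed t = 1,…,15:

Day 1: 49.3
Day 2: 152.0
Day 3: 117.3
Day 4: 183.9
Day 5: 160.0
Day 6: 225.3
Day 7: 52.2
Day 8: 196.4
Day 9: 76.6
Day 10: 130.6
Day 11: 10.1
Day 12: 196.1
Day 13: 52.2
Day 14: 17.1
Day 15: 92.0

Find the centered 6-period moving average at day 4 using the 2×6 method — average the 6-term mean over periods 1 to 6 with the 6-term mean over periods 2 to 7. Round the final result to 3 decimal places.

148.208

Sum over 1–6: 49.3 + 152.0 + 117.3 + 183.9 + 160.0 + 225.3 = 887.8
Sum over 2–7: 152.0 + 117.3 + 183.9 + 160.0 + 225.3 + 52.2 = 890.7
CMA at t=4 = (887.8 + 890.7) / (2·6) = 1778.5 / 12 = 148.208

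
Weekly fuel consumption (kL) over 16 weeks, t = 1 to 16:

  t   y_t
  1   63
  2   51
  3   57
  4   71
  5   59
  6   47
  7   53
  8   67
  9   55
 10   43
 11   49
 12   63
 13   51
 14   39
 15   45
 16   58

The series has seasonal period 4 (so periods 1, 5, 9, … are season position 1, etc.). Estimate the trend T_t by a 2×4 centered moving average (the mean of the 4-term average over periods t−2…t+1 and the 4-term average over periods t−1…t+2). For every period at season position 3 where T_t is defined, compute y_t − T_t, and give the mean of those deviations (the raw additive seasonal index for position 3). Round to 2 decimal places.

-3.00

Season position 3 occurs at t = 3, 7, 11 (where T_t is defined).
t=3: T_3 = 60.0000; y_3 − T_3 = 57 − 60.0000 = -3.0000
t=7: T_7 = 56.0000; y_7 − T_7 = 53 − 56.0000 = -3.0000
t=11: T_11 = 52.0000; y_11 − T_11 = 49 − 52.0000 = -3.0000
Mean deviation: (-3.0000 + -3.0000 + -3.0000) / 3 = -3.00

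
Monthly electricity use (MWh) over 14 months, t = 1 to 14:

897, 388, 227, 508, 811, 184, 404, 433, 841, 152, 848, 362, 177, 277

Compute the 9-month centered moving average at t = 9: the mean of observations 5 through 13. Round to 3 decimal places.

468.000

Sum of periods 5–13: 811 + 184 + 404 + 433 + 841 + 152 + 848 + 362 + 177 = 4212
Divide by 9: 4212 / 9 = 468.000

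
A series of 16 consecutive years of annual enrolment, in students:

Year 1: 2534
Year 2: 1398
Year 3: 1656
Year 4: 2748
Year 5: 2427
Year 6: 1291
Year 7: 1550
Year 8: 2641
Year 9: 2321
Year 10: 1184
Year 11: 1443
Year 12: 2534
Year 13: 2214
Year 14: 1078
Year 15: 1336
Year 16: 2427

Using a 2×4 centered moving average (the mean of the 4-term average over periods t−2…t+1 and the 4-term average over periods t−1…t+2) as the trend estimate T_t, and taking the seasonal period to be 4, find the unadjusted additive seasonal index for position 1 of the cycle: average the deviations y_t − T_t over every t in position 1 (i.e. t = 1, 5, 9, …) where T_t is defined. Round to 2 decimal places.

410.08

Season position 1 occurs at t = 5, 9, 13 (where T_t is defined).
t=5: T_5 = 2017.2500; y_5 − T_5 = 2427 − 2017.2500 = 409.7500
t=9: T_9 = 1910.6250; y_9 − T_9 = 2321 − 1910.6250 = 410.3750
t=13: T_13 = 1803.8750; y_13 − T_13 = 2214 − 1803.8750 = 410.1250
Mean deviation: (409.7500 + 410.3750 + 410.1250) / 3 = 410.08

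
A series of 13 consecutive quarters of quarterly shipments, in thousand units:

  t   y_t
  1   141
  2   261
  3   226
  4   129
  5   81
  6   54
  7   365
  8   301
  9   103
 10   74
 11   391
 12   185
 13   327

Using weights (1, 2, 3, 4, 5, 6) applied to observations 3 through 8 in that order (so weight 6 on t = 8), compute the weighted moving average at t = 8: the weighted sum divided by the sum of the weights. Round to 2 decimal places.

217.81

Weighted sum: 1·226 + 2·129 + 3·81 + 4·54 + 5·365 + 6·301 = 226 + 258 + 243 + 216 + 1825 + 1806 = 4574
Weight total: 1 + 2 + 3 + 4 + 5 + 6 = 21
WMA = 4574 / 21 = 217.81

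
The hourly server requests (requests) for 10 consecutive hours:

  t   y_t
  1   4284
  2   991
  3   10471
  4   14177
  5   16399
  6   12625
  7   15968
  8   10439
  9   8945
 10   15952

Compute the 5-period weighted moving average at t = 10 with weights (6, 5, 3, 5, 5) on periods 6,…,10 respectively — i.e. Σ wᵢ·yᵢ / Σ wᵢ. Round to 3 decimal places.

Weighted sum: 6·12625 + 5·15968 + 3·10439 + 5·8945 + 5·15952 = 75750 + 79840 + 31317 + 44725 + 79760 = 311392
Weight total: 6 + 5 + 3 + 5 + 5 = 24
WMA = 311392 / 24 = 12974.667

12974.667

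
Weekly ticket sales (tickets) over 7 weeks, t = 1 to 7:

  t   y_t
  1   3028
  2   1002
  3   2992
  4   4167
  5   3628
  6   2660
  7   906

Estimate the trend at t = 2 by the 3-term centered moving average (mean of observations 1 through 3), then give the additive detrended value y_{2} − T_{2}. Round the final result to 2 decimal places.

-1338.67

Trend T_2 = (3028 + 1002 + 2992) / 3 = 7022/3 = 2340.6667
Detrended value: 1002 − 2340.6667 = -1338.67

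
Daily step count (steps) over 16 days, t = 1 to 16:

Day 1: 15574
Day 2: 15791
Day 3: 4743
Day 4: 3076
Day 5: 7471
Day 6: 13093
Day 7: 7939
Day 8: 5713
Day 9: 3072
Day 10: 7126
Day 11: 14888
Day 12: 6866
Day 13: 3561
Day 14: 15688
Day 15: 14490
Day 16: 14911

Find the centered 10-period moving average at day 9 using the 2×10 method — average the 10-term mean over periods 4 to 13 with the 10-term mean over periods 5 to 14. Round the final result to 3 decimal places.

7911.100

Sum over 4–13: 3076 + 7471 + 13093 + 7939 + 5713 + 3072 + 7126 + 14888 + 6866 + 3561 = 72805
Sum over 5–14: 7471 + 13093 + 7939 + 5713 + 3072 + 7126 + 14888 + 6866 + 3561 + 15688 = 85417
CMA at t=9 = (72805 + 85417) / (2·10) = 158222 / 20 = 7911.100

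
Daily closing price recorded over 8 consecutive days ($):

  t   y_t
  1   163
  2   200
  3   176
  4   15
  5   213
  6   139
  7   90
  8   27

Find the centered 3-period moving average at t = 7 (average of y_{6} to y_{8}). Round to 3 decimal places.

85.333

Sum of periods 6–8: 139 + 90 + 27 = 256
Divide by 3: 256 / 3 = 85.333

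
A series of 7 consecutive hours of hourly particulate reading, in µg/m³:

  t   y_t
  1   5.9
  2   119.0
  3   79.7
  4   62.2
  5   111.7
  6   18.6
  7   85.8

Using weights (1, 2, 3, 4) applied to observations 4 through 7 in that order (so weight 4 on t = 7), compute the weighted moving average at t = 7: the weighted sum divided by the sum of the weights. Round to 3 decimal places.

68.460

Weighted sum: 1·62.2 + 2·111.7 + 3·18.6 + 4·85.8 = 62.2 + 223.4 + 55.8 + 343.2 = 684.6
Weight total: 1 + 2 + 3 + 4 = 10
WMA = 684.6 / 10 = 68.460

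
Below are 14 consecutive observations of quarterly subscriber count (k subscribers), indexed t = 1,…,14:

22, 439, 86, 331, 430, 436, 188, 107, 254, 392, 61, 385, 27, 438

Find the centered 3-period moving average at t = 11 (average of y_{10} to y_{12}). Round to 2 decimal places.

279.33

Sum of periods 10–12: 392 + 61 + 385 = 838
Divide by 3: 838 / 3 = 279.33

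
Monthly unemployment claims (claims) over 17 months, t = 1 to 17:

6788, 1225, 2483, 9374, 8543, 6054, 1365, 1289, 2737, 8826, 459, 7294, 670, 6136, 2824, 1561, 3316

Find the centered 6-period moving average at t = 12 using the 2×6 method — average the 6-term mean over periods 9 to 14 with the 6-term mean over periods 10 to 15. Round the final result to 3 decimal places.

4360.917

Sum over 9–14: 2737 + 8826 + 459 + 7294 + 670 + 6136 = 26122
Sum over 10–15: 8826 + 459 + 7294 + 670 + 6136 + 2824 = 26209
CMA at t=12 = (26122 + 26209) / (2·6) = 52331 / 12 = 4360.917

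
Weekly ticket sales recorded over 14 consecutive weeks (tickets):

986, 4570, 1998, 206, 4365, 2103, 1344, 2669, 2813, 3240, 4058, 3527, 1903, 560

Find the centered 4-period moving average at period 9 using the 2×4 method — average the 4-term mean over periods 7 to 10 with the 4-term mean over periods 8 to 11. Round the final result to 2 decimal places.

2855.75

Sum over 7–10: 1344 + 2669 + 2813 + 3240 = 10066
Sum over 8–11: 2669 + 2813 + 3240 + 4058 = 12780
CMA at t=9 = (10066 + 12780) / (2·4) = 22846 / 8 = 2855.75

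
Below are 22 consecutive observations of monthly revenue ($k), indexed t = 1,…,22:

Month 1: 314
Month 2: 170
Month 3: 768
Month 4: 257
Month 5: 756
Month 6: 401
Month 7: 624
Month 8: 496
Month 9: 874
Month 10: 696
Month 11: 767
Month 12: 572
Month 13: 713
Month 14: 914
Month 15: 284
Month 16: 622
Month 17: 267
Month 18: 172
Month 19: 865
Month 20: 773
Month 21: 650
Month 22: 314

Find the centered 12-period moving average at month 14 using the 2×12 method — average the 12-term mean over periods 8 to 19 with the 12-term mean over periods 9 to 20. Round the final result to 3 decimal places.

615.042

Sum over 8–19: 496 + 874 + 696 + 767 + 572 + 713 + 914 + 284 + 622 + 267 + 172 + 865 = 7242
Sum over 9–20: 874 + 696 + 767 + 572 + 713 + 914 + 284 + 622 + 267 + 172 + 865 + 773 = 7519
CMA at t=14 = (7242 + 7519) / (2·12) = 14761 / 24 = 615.042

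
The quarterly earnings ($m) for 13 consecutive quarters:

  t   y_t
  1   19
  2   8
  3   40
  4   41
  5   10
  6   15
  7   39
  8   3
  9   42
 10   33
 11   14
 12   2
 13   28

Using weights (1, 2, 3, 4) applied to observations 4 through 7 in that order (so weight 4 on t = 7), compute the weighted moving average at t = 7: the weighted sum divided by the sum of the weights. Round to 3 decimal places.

26.200

Weighted sum: 1·41 + 2·10 + 3·15 + 4·39 = 41 + 20 + 45 + 156 = 262
Weight total: 1 + 2 + 3 + 4 = 10
WMA = 262 / 10 = 26.200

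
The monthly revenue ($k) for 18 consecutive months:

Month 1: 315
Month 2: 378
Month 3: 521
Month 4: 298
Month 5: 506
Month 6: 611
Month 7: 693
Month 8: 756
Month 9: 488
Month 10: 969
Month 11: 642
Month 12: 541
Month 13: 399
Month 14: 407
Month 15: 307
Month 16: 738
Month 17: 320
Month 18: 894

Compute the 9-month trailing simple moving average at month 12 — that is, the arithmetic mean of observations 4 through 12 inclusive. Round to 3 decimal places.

611.556

Sum of periods 4–12: 298 + 506 + 611 + 693 + 756 + 488 + 969 + 642 + 541 = 5504
Divide by 9: 5504 / 9 = 611.556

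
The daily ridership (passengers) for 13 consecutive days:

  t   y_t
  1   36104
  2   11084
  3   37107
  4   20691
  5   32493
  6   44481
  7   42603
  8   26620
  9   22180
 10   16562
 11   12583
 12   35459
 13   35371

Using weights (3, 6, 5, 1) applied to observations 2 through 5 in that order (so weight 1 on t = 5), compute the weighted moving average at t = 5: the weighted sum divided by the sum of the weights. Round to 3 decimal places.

Weighted sum: 3·11084 + 6·37107 + 5·20691 + 1·32493 = 33252 + 222642 + 103455 + 32493 = 391842
Weight total: 3 + 6 + 5 + 1 = 15
WMA = 391842 / 15 = 26122.800

26122.800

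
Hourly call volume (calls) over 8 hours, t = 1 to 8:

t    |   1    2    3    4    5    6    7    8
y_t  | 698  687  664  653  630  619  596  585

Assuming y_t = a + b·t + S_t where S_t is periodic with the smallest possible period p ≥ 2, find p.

2

First differences y_{t+1} − y_t: -11, -23, -11, -23, -11, -23, …
The difference pattern repeats every 2 terms and not for any smaller step, so p = 2.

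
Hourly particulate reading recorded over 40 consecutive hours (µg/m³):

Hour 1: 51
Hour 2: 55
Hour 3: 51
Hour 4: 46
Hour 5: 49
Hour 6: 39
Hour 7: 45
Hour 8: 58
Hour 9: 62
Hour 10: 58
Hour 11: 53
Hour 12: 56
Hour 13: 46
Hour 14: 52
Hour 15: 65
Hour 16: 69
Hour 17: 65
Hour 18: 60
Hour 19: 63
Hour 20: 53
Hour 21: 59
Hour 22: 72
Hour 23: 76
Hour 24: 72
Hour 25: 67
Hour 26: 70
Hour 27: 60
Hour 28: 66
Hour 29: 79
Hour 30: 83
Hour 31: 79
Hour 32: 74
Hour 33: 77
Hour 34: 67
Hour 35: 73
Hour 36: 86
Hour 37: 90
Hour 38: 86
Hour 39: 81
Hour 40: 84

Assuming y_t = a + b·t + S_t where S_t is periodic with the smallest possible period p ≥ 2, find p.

7

First differences y_{t+1} − y_t: 4, -4, -5, 3, -10, 6, 13, 4, -4, -5, 3, -10, 6, 13, 4, -4, …
The difference pattern repeats every 7 terms and not for any smaller step, so p = 7.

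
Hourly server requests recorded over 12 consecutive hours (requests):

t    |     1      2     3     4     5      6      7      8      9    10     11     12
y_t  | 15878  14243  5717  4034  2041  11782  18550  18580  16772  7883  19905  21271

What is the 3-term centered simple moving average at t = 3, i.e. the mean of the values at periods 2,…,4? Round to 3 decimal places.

Sum of periods 2–4: 14243 + 5717 + 4034 = 23994
Divide by 3: 23994 / 3 = 7998.000

7998.000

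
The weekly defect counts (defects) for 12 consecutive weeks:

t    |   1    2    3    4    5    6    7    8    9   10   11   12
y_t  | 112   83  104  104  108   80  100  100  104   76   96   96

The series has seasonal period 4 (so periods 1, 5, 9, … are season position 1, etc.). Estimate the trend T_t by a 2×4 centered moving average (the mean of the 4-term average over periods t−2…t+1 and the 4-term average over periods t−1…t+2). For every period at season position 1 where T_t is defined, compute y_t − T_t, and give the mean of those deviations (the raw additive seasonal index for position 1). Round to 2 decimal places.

9.50

Season position 1 occurs at t = 5, 9 (where T_t is defined).
t=5: T_5 = 98.5000; y_5 − T_5 = 108 − 98.5000 = 9.5000
t=9: T_9 = 94.5000; y_9 − T_9 = 104 − 94.5000 = 9.5000
Mean deviation: (9.5000 + 9.5000) / 2 = 9.50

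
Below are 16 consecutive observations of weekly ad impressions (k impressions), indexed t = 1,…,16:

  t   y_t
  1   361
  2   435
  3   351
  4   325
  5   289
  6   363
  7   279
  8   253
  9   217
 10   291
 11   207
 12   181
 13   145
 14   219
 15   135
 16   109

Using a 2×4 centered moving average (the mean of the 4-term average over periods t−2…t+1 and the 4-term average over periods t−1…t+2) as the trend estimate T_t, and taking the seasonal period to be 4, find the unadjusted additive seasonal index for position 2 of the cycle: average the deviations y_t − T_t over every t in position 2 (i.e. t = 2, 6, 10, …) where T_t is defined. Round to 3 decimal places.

58.000

Season position 2 occurs at t = 6, 10, 14 (where T_t is defined).
t=6: T_6 = 305.00000; y_6 − T_6 = 363 − 305.00000 = 58.00000
t=10: T_10 = 233.00000; y_10 − T_10 = 291 − 233.00000 = 58.00000
t=14: T_14 = 161.00000; y_14 − T_14 = 219 − 161.00000 = 58.00000
Mean deviation: (58.00000 + 58.00000 + 58.00000) / 3 = 58.000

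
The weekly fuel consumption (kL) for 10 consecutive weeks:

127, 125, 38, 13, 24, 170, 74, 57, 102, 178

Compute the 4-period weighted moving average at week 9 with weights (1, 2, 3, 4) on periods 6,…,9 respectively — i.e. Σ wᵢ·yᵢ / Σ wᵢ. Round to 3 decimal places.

89.700

Weighted sum: 1·170 + 2·74 + 3·57 + 4·102 = 170 + 148 + 171 + 408 = 897
Weight total: 1 + 2 + 3 + 4 = 10
WMA = 897 / 10 = 89.700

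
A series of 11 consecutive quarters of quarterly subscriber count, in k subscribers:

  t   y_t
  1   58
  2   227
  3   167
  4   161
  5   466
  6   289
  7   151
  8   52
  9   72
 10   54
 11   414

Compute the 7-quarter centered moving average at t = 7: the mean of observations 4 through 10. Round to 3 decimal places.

177.857

Sum of periods 4–10: 161 + 466 + 289 + 151 + 52 + 72 + 54 = 1245
Divide by 7: 1245 / 7 = 177.857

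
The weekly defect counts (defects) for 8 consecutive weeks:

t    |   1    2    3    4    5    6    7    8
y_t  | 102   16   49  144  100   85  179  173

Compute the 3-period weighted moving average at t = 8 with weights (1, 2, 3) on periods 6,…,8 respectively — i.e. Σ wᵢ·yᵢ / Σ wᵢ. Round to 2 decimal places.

Weighted sum: 1·85 + 2·179 + 3·173 = 85 + 358 + 519 = 962
Weight total: 1 + 2 + 3 = 6
WMA = 962 / 6 = 160.33

160.33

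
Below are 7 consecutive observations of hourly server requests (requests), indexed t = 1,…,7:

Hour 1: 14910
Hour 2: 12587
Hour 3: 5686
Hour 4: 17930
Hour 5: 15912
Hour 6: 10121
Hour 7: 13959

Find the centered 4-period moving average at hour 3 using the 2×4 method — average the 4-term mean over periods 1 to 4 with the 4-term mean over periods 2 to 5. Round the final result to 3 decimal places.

12903.500

Sum over 1–4: 14910 + 12587 + 5686 + 17930 = 51113
Sum over 2–5: 12587 + 5686 + 17930 + 15912 = 52115
CMA at t=3 = (51113 + 52115) / (2·4) = 103228 / 8 = 12903.500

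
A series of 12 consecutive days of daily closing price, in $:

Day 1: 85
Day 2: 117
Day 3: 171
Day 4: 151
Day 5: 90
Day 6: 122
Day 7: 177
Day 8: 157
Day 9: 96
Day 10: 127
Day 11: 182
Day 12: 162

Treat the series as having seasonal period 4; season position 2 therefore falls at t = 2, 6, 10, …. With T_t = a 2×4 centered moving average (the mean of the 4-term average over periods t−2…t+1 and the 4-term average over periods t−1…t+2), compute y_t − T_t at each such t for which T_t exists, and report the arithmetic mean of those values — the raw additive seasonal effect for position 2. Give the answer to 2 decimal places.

-13.94

Season position 2 occurs at t = 6, 10 (where T_t is defined).
t=6: T_6 = 135.7500; y_6 − T_6 = 122 − 135.7500 = -13.7500
t=10: T_10 = 141.1250; y_10 − T_10 = 127 − 141.1250 = -14.1250
Mean deviation: (-13.7500 + -14.1250) / 2 = -13.94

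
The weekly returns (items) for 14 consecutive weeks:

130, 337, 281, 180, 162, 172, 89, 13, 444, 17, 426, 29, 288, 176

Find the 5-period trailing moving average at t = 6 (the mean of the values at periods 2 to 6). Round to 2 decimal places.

Sum of periods 2–6: 337 + 281 + 180 + 162 + 172 = 1132
Divide by 5: 1132 / 5 = 226.40

226.40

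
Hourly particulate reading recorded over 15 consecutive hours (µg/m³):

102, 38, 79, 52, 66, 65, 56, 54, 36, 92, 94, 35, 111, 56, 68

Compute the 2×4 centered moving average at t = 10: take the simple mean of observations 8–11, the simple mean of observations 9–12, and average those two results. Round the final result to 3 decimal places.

66.625

Sum over 8–11: 54 + 36 + 92 + 94 = 276
Sum over 9–12: 36 + 92 + 94 + 35 = 257
CMA at t=10 = (276 + 257) / (2·4) = 533 / 8 = 66.625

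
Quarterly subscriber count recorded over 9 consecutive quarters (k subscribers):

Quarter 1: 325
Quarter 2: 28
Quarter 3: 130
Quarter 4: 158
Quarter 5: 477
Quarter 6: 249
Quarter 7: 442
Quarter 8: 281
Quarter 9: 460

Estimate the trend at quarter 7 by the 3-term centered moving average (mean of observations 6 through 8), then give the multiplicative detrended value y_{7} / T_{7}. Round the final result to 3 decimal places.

Trend T_7 = (249 + 442 + 281) / 3 = 972/3 = 324.00000
Ratio to trend: 442 / 324.00000 = 1.364

1.364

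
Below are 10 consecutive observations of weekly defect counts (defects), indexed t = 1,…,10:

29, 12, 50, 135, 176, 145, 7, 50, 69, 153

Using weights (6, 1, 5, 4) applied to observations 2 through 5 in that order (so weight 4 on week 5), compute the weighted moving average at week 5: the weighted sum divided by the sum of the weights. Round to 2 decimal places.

Weighted sum: 6·12 + 1·50 + 5·135 + 4·176 = 72 + 50 + 675 + 704 = 1501
Weight total: 6 + 1 + 5 + 4 = 16
WMA = 1501 / 16 = 93.81

93.81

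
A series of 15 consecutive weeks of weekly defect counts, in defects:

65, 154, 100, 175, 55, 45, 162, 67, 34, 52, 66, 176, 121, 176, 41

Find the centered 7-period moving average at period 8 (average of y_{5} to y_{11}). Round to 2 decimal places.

Sum of periods 5–11: 55 + 45 + 162 + 67 + 34 + 52 + 66 = 481
Divide by 7: 481 / 7 = 68.71

68.71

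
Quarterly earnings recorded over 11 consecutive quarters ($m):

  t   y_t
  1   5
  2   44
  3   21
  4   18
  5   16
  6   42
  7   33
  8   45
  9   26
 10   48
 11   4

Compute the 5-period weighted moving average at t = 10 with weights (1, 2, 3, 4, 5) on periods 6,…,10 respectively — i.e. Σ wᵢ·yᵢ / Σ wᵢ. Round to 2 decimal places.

39.13

Weighted sum: 1·42 + 2·33 + 3·45 + 4·26 + 5·48 = 42 + 66 + 135 + 104 + 240 = 587
Weight total: 1 + 2 + 3 + 4 + 5 = 15
WMA = 587 / 15 = 39.13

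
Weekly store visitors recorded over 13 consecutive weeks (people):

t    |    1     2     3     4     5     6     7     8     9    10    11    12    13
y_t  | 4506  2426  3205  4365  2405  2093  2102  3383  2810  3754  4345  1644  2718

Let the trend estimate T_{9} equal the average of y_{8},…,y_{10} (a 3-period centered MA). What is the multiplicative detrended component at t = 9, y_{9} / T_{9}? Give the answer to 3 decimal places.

Trend T_9 = (3383 + 2810 + 3754) / 3 = 9947/3 = 3315.66667
Ratio to trend: 2810 / 3315.66667 = 0.847

0.847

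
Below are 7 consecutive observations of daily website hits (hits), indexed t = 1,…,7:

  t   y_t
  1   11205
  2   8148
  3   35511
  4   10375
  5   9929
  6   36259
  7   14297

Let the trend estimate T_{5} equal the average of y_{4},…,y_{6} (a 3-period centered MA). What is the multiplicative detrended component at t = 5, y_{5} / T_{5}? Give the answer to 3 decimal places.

0.527

Trend T_5 = (10375 + 9929 + 36259) / 3 = 56563/3 = 18854.33333
Ratio to trend: 9929 / 18854.33333 = 0.527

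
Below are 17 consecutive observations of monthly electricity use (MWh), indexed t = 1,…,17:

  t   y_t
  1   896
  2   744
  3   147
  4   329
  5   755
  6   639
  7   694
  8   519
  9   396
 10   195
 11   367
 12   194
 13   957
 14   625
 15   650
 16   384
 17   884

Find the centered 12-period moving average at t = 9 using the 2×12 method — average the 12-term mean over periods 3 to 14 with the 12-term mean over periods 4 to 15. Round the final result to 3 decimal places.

Sum over 3–14: 147 + 329 + 755 + 639 + 694 + 519 + 396 + 195 + 367 + 194 + 957 + 625 = 5817
Sum over 4–15: 329 + 755 + 639 + 694 + 519 + 396 + 195 + 367 + 194 + 957 + 625 + 650 = 6320
CMA at t=9 = (5817 + 6320) / (2·12) = 12137 / 24 = 505.708

505.708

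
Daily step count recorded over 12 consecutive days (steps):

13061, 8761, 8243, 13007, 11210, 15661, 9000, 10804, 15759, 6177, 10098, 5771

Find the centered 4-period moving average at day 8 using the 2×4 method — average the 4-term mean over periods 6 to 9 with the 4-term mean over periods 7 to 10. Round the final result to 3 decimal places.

11620.500

Sum over 6–9: 15661 + 9000 + 10804 + 15759 = 51224
Sum over 7–10: 9000 + 10804 + 15759 + 6177 = 41740
CMA at t=8 = (51224 + 41740) / (2·4) = 92964 / 8 = 11620.500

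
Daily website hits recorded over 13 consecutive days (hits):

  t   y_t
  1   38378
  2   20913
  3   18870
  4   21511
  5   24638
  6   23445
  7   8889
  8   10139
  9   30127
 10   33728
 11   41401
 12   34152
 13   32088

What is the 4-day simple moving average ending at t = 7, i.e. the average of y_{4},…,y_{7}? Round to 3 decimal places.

19620.750

Sum of periods 4–7: 21511 + 24638 + 23445 + 8889 = 78483
Divide by 4: 78483 / 4 = 19620.750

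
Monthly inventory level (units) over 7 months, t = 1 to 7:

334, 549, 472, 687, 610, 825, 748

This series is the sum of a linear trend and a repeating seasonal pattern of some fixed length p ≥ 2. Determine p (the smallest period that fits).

First differences y_{t+1} − y_t: 215, -77, 215, -77, 215, -77, …
The difference pattern repeats every 2 terms and not for any smaller step, so p = 2.

2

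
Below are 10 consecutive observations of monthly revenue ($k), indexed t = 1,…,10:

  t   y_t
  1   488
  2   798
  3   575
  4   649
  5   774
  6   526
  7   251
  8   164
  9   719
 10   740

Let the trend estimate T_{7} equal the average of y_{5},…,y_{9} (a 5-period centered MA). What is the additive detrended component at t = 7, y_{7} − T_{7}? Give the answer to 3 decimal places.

-235.800

Trend T_7 = (774 + 526 + 251 + 164 + 719) / 5 = 2434/5 = 486.80000
Detrended value: 251 − 486.80000 = -235.800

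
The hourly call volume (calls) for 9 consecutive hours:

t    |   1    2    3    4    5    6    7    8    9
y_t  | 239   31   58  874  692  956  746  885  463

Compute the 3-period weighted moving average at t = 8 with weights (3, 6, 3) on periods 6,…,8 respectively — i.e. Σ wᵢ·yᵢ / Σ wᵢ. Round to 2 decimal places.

833.25

Weighted sum: 3·956 + 6·746 + 3·885 = 2868 + 4476 + 2655 = 9999
Weight total: 3 + 6 + 3 = 12
WMA = 9999 / 12 = 833.25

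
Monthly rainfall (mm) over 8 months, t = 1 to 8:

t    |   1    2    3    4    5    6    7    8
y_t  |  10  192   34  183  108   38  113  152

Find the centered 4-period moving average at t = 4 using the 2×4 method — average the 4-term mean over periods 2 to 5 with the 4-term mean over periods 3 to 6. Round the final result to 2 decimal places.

110.00

Sum over 2–5: 192 + 34 + 183 + 108 = 517
Sum over 3–6: 34 + 183 + 108 + 38 = 363
CMA at t=4 = (517 + 363) / (2·4) = 880 / 8 = 110.00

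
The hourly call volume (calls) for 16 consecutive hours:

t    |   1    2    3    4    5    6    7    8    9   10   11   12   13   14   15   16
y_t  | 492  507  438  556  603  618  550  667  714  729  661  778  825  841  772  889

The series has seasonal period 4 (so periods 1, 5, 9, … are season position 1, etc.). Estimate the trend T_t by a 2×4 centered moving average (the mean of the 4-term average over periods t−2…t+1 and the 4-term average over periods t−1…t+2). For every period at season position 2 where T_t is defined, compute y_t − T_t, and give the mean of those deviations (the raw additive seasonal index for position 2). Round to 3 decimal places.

22.625

Season position 2 occurs at t = 6, 10, 14 (where T_t is defined).
t=6: T_6 = 595.62500; y_6 − T_6 = 618 − 595.62500 = 22.37500
t=10: T_10 = 706.62500; y_10 − T_10 = 729 − 706.62500 = 22.37500
t=14: T_14 = 817.87500; y_14 − T_14 = 841 − 817.87500 = 23.12500
Mean deviation: (22.37500 + 22.37500 + 23.12500) / 3 = 22.625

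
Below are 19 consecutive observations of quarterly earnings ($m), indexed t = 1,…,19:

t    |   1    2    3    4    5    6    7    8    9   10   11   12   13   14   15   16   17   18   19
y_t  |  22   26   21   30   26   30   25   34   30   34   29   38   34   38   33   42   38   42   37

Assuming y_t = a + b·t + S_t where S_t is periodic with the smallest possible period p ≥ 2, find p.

4

First differences y_{t+1} − y_t: 4, -5, 9, -4, 4, -5, 9, -4, 4, -5, …
The difference pattern repeats every 4 terms and not for any smaller step, so p = 4.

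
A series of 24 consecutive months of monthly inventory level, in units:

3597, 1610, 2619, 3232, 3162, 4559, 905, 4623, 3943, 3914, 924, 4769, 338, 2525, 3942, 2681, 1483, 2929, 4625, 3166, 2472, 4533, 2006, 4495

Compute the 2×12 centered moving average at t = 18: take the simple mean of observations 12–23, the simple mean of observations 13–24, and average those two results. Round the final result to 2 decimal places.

Sum over 12–23: 4769 + 338 + 2525 + 3942 + 2681 + 1483 + 2929 + 4625 + 3166 + 2472 + 4533 + 2006 = 35469
Sum over 13–24: 338 + 2525 + 3942 + 2681 + 1483 + 2929 + 4625 + 3166 + 2472 + 4533 + 2006 + 4495 = 35195
CMA at t=18 = (35469 + 35195) / (2·12) = 70664 / 24 = 2944.33

2944.33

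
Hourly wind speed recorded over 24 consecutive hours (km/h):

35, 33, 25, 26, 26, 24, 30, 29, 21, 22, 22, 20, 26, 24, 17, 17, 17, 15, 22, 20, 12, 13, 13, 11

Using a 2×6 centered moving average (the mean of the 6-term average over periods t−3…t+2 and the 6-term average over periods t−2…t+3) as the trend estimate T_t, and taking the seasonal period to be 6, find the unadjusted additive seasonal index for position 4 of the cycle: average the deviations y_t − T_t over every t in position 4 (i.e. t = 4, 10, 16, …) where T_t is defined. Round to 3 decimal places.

Season position 4 occurs at t = 4, 10, 16 (where T_t is defined).
t=4: T_4 = 27.75000; y_4 − T_4 = 26 − 27.75000 = -1.75000
t=10: T_10 = 23.66667; y_10 − T_10 = 22 − 23.66667 = -1.66667
t=16: T_16 = 19.00000; y_16 − T_16 = 17 − 19.00000 = -2.00000
Mean deviation: (-1.75000 + -1.66667 + -2.00000) / 3 = -1.806

-1.806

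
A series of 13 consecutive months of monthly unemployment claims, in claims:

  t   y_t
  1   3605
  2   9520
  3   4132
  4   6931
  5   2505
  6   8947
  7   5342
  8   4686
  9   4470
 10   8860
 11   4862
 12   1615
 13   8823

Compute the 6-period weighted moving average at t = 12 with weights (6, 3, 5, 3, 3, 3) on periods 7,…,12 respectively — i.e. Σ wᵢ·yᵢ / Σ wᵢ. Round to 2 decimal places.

Weighted sum: 6·5342 + 3·4686 + 5·4470 + 3·8860 + 3·4862 + 3·1615 = 32052 + 14058 + 22350 + 26580 + 14586 + 4845 = 114471
Weight total: 6 + 3 + 5 + 3 + 3 + 3 = 23
WMA = 114471 / 23 = 4977.00

4977.00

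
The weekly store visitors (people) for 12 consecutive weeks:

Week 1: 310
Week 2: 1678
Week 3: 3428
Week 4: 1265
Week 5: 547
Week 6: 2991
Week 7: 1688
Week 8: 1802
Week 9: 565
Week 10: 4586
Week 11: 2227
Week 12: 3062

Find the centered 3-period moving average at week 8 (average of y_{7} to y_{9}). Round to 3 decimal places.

Sum of periods 7–9: 1688 + 1802 + 565 = 4055
Divide by 3: 4055 / 3 = 1351.667

1351.667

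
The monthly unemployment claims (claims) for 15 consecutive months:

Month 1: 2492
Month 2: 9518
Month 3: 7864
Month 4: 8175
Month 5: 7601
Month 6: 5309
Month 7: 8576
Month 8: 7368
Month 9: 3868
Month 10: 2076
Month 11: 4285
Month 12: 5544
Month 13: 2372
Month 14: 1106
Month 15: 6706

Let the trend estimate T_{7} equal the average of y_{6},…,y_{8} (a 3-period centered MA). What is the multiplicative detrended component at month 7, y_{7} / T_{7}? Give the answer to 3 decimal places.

1.211

Trend T_7 = (5309 + 8576 + 7368) / 3 = 21253/3 = 7084.33333
Ratio to trend: 8576 / 7084.33333 = 1.211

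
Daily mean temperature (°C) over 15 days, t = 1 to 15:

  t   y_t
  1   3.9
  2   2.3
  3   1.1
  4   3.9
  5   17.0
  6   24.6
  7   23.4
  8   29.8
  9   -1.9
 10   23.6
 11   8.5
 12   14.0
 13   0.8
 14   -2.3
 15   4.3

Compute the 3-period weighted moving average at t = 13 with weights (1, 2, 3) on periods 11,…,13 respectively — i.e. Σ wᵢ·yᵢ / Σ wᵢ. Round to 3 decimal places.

Weighted sum: 1·8.5 + 2·14.0 + 3·0.8 = 8.5 + 28.0 + 2.4 = 38.9
Weight total: 1 + 2 + 3 = 6
WMA = 38.9 / 6 = 6.483

6.483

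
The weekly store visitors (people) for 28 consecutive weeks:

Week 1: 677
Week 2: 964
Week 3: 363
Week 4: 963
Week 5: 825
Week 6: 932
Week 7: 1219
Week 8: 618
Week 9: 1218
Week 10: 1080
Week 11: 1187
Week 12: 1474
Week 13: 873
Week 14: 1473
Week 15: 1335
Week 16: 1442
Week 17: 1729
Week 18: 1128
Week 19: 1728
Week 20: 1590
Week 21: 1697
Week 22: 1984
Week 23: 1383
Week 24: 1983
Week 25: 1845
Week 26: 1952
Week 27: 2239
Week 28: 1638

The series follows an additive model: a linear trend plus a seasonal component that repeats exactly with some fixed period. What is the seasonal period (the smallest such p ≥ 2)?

First differences y_{t+1} − y_t: 287, -601, 600, -138, 107, 287, -601, 600, -138, 107, 287, -601, …
The difference pattern repeats every 5 terms and not for any smaller step, so p = 5.

5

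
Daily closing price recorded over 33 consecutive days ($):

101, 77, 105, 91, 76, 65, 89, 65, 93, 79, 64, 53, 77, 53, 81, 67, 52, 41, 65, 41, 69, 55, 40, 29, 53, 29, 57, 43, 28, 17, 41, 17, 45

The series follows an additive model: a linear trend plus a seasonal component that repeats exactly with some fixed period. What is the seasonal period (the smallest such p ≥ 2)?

First differences y_{t+1} − y_t: -24, 28, -14, -15, -11, 24, -24, 28, -14, -15, -11, 24, -24, 28, …
The difference pattern repeats every 6 terms and not for any smaller step, so p = 6.

6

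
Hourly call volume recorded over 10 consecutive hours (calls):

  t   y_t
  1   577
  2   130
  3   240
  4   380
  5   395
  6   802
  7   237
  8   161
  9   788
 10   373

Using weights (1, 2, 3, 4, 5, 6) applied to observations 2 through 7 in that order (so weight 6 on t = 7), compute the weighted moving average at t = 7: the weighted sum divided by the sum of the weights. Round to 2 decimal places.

417.24

Weighted sum: 1·130 + 2·240 + 3·380 + 4·395 + 5·802 + 6·237 = 130 + 480 + 1140 + 1580 + 4010 + 1422 = 8762
Weight total: 1 + 2 + 3 + 4 + 5 + 6 = 21
WMA = 8762 / 21 = 417.24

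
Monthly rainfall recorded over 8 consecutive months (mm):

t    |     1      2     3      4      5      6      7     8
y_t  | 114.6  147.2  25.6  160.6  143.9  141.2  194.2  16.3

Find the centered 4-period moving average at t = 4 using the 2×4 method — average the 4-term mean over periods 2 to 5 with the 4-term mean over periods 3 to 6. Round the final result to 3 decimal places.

Sum over 2–5: 147.2 + 25.6 + 160.6 + 143.9 = 477.3
Sum over 3–6: 25.6 + 160.6 + 143.9 + 141.2 = 471.3
CMA at t=4 = (477.3 + 471.3) / (2·4) = 948.6 / 8 = 118.575

118.575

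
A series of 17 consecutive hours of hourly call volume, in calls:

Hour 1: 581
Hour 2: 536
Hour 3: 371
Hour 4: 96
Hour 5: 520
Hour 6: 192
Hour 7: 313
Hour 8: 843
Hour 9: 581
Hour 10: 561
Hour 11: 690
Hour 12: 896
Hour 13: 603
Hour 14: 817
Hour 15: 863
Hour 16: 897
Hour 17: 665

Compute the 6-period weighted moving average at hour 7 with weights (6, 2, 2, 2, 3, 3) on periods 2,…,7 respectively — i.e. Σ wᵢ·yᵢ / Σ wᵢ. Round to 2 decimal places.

Weighted sum: 6·536 + 2·371 + 2·96 + 2·520 + 3·192 + 3·313 = 3216 + 742 + 192 + 1040 + 576 + 939 = 6705
Weight total: 6 + 2 + 2 + 2 + 3 + 3 = 18
WMA = 6705 / 18 = 372.50

372.50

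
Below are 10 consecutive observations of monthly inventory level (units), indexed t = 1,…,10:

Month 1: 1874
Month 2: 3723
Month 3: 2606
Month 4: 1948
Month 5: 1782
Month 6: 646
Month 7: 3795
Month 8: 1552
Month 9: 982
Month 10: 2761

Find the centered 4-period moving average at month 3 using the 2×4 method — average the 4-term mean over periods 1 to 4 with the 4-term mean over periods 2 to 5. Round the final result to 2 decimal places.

2526.25

Sum over 1–4: 1874 + 3723 + 2606 + 1948 = 10151
Sum over 2–5: 3723 + 2606 + 1948 + 1782 = 10059
CMA at t=3 = (10151 + 10059) / (2·4) = 20210 / 8 = 2526.25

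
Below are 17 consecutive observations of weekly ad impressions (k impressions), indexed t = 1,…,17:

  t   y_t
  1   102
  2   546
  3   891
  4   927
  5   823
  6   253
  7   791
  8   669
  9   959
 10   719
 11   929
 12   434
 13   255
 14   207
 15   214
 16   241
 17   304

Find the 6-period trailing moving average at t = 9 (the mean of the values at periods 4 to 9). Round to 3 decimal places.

Sum of periods 4–9: 927 + 823 + 253 + 791 + 669 + 959 = 4422
Divide by 6: 4422 / 6 = 737.000

737.000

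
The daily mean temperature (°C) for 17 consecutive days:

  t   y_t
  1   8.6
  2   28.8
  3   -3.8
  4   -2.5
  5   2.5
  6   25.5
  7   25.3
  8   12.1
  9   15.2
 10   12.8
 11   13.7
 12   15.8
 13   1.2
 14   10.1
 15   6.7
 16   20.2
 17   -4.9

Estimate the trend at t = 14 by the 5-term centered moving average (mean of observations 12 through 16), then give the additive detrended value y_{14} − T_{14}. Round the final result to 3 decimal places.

-0.700

Trend T_14 = (15.8 + 1.2 + 10.1 + 6.7 + 20.2) / 5 = 54.0/5 = 10.80000
Detrended value: 10.1 − 10.80000 = -0.700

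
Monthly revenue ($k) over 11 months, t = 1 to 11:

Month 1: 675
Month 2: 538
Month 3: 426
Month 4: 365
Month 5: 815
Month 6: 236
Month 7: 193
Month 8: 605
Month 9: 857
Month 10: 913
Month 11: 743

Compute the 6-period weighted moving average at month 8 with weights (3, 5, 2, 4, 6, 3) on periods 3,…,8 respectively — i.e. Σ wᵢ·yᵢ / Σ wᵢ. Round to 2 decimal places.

Weighted sum: 3·426 + 5·365 + 2·815 + 4·236 + 6·193 + 3·605 = 1278 + 1825 + 1630 + 944 + 1158 + 1815 = 8650
Weight total: 3 + 5 + 2 + 4 + 6 + 3 = 23
WMA = 8650 / 23 = 376.09

376.09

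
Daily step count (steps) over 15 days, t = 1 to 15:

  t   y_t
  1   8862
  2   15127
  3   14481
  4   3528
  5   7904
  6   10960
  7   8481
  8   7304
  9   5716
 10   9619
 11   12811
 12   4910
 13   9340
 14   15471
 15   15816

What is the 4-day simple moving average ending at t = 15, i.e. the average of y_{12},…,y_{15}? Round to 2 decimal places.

Sum of periods 12–15: 4910 + 9340 + 15471 + 15816 = 45537
Divide by 4: 45537 / 4 = 11384.25

11384.25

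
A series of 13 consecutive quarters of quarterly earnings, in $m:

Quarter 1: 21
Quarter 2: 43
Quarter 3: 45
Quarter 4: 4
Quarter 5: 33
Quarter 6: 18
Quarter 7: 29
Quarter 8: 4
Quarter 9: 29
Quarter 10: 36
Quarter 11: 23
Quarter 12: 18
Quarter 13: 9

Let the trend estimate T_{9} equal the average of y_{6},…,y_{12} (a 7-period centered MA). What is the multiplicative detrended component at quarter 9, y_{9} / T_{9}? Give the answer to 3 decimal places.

1.293

Trend T_9 = (18 + 29 + 4 + 29 + 36 + 23 + 18) / 7 = 157/7 = 22.42857
Ratio to trend: 29 / 22.42857 = 1.293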